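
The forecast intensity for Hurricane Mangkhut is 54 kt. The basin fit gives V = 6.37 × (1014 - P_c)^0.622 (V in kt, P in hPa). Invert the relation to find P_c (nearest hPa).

ΔP = (V / 6.37)^(1/0.622) = (54/6.37)^1.608.
54/6.37 = 8.477; 8.477^1.608 ≈ 31.07 hPa.
P_c = 1014 − 31.07 = 982.93 ≈ 983 hPa.

983 hPa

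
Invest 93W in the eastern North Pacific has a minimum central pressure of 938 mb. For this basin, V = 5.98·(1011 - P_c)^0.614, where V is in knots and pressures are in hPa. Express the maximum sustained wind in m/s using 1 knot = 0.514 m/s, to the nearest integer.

ΔP = 1011 − 938 = 73 mb.
V ≈ 5.98 × 73^0.614 = 5.98 × 13.934 ≈ 83.326 kt.
83.326 × 0.514 ≈ 42.83 m/s → 43 m/s.

43 m/s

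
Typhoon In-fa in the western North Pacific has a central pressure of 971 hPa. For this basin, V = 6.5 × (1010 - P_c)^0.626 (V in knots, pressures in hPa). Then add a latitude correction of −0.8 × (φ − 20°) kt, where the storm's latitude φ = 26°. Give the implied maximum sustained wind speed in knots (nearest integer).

ΔP = 1010 − 971 = 39 hPa.
39^0.626 ≈ 9.908.
V ≈ 6.5 × 9.908 ≈ 64.4 kt.
Latitude correction: −0.8 × (26 − 20) = -4.8 kt.
Corrected V ≈ 59.6 kt → 60 kt.

60 kt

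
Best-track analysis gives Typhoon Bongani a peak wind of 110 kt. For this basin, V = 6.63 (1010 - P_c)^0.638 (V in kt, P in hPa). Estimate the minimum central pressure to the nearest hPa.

928 hPa

ΔP = (V / 6.63)^(1/0.638) = (110/6.63)^1.567.
110/6.63 = 16.591; 16.591^1.567 ≈ 81.67 hPa.
P_c = 1010 − 81.67 = 928.33 ≈ 928 hPa.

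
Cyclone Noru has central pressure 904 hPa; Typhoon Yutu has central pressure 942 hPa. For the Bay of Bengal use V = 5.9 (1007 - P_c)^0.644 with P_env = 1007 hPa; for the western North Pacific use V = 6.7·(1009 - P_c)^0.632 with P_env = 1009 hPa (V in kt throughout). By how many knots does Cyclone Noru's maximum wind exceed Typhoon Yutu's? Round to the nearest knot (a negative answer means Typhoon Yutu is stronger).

21 kt

Cyclone Noru: ΔP = 103; V ≈ 5.9 × 103^0.644 ≈ 116.71 kt.
Typhoon Yutu: ΔP = 67; V ≈ 6.7 × 67^0.632 ≈ 95.53 kt.
Difference ≈ 116.71 − 95.53 = 21.18 → 21 kt.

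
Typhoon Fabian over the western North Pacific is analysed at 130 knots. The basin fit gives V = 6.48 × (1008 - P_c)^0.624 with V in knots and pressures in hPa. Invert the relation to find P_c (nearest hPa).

886 hPa

ΔP = (V / 6.48)^(1/0.624) = (130/6.48)^1.603.
130/6.48 = 20.062; 20.062^1.603 ≈ 122.22 hPa.
P_c = 1008 − 122.22 = 885.78 ≈ 886 hPa.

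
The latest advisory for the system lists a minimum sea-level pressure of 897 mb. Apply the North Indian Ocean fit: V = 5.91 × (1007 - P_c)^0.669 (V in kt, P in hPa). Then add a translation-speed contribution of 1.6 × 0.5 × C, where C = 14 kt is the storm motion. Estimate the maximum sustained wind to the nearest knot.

ΔP = 1007 − 897 = 110 mb.
110^0.669 ≈ 23.211.
V ≈ 5.91 × 23.211 ≈ 137.2 kt.
Translation term: 1.6 × 0.5 × 14 = 11.2 kt.
Corrected V ≈ 148.4 kt → 148 kt.

148 kt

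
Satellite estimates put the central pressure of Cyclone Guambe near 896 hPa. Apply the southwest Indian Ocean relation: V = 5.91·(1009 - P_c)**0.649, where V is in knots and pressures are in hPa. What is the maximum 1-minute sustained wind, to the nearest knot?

127 kt

ΔP = 1009 − 896 = 113 hPa.
113^0.649 ≈ 21.500.
V ≈ 5.91 × 21.500 ≈ 127.1 kt.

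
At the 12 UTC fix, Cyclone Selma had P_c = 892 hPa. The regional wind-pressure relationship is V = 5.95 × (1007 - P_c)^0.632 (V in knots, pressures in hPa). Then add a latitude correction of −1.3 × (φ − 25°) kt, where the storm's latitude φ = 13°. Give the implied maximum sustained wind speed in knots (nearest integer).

135 kt

ΔP = 1007 − 892 = 115 hPa.
115^0.632 ≈ 20.061.
V ≈ 5.95 × 20.061 ≈ 119.4 kt.
Latitude correction: −1.3 × (13 − 25) = 15.6 kt.
Corrected V ≈ 135 kt → 135 kt.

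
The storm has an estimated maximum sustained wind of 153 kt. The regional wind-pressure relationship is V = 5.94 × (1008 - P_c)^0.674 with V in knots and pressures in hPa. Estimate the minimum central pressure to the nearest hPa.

884 hPa

ΔP = (V / 5.94)^(1/0.674) = (153/5.94)^1.484.
153/5.94 = 25.758; 25.758^1.484 ≈ 123.97 hPa.
P_c = 1008 − 123.97 = 884.03 ≈ 884 hPa.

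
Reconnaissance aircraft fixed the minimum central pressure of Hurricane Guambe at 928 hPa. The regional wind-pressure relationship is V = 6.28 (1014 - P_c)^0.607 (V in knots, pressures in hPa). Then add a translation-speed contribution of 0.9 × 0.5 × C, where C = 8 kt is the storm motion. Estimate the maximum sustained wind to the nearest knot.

97 kt

ΔP = 1014 − 928 = 86 hPa.
86^0.607 ≈ 14.936.
V ≈ 6.28 × 14.936 ≈ 93.8 kt.
Translation term: 0.9 × 0.5 × 8 = 3.6 kt.
Corrected V ≈ 97.4 kt → 97 kt.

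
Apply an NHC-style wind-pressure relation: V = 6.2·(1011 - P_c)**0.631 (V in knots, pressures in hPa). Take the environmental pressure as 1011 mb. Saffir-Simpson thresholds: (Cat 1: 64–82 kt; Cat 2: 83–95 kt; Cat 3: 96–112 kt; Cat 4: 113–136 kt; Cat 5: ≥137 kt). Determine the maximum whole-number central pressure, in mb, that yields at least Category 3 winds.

934 mb

Category 3 begins at V = 96 kt.
Required ΔP = (96/6.2)^(1/0.631) = 15.484^1.585 ≈ 76.86 mb.
P_c ≤ 1011 − 76.86 = 934.14, so the highest integer P_c is 934 mb.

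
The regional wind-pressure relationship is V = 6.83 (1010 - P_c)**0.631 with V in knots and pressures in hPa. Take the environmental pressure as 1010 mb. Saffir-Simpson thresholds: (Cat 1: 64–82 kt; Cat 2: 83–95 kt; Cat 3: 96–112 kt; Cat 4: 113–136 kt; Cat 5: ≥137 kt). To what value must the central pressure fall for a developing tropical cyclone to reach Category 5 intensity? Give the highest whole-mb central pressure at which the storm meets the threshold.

894 mb

Category 5 begins at V = 137 kt.
Required ΔP = (137/6.83)^(1/0.631) = 20.059^1.585 ≈ 115.84 mb.
P_c ≤ 1010 − 115.84 = 894.16, so the highest integer P_c is 894 mb.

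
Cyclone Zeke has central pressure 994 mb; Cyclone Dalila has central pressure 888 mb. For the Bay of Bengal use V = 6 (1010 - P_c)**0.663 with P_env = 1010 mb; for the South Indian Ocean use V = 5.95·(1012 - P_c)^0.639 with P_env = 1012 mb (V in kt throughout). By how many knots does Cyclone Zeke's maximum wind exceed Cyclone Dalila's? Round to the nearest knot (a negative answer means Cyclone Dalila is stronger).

-92 kt

Cyclone Zeke: ΔP = 16; V ≈ 6 × 16^0.663 ≈ 37.71 kt.
Cyclone Dalila: ΔP = 124; V ≈ 5.95 × 124^0.639 ≈ 129.48 kt.
Difference ≈ 37.71 − 129.48 = -91.77 → -92 kt.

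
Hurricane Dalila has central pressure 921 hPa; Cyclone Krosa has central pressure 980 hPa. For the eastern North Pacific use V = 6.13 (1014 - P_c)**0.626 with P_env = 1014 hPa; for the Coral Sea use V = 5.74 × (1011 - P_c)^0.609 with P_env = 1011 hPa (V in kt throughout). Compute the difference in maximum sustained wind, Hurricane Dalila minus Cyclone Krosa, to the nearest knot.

58 kt

Hurricane Dalila: ΔP = 93; V ≈ 6.13 × 93^0.626 ≈ 104.65 kt.
Cyclone Krosa: ΔP = 31; V ≈ 5.74 × 31^0.609 ≈ 46.47 kt.
Difference ≈ 104.65 − 46.47 = 58.18 → 58 kt.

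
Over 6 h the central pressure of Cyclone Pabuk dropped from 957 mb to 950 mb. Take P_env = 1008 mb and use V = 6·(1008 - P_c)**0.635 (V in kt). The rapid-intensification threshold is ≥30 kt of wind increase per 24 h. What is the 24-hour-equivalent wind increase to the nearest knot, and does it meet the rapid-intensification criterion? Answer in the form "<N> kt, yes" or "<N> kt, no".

25 kt, no

V₁: ΔP = 51, V ≈ 6 × 51^0.635 ≈ 72.85 kt.
V₂: ΔP = 58, V ≈ 6 × 58^0.635 ≈ 79.05 kt.
ΔV over 6 h = 6.20 kt → 24 h equivalent = 6.20 × 24/6 ≈ 24.80 kt.
25 kt < 30 kt ⇒ not rapid intensification.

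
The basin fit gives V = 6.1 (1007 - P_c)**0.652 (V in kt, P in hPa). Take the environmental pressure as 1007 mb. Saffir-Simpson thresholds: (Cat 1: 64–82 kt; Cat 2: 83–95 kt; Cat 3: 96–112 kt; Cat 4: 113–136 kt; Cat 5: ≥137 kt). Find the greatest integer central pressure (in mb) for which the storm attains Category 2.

Category 2 begins at V = 83 kt.
Required ΔP = (83/6.1)^(1/0.652) = 13.607^1.534 ≈ 54.81 mb.
P_c ≤ 1007 − 54.81 = 952.19, so the highest integer P_c is 952 mb.

952 mb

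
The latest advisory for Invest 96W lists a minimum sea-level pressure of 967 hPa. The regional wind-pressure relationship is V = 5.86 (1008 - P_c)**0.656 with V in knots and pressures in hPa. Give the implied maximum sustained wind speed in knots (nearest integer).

67 kt

ΔP = 1008 − 967 = 41 hPa.
41^0.656 ≈ 11.428.
V ≈ 5.86 × 11.428 ≈ 67.0 kt.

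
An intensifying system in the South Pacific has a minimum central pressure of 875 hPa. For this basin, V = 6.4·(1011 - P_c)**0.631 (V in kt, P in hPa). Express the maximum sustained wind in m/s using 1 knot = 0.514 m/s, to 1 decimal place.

ΔP = 1011 − 875 = 136 hPa.
V ≈ 6.4 × 136^0.631 = 6.4 × 22.195 ≈ 142.051 kt.
142.051 × 0.514 ≈ 73.01 m/s → 73.0 m/s.

73.0 m/s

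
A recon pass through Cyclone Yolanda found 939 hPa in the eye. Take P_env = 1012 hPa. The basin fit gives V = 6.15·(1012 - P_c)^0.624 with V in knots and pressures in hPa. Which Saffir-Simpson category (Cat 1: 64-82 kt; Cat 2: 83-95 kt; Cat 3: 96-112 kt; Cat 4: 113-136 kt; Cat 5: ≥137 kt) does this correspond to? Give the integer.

ΔP = 1012 − 939 = 73 hPa.
V ≈ 6.15 × 73^0.624 = 6.15 × 14.54 ≈ 89 kt.
89 kt falls in the Category 2 band.

2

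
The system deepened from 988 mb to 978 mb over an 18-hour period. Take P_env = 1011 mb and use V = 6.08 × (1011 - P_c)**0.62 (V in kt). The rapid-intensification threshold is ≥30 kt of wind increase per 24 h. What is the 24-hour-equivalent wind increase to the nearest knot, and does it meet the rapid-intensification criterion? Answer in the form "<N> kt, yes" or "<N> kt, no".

V₁: ΔP = 23, V ≈ 6.08 × 23^0.62 ≈ 42.48 kt.
V₂: ΔP = 33, V ≈ 6.08 × 33^0.62 ≈ 53.14 kt.
ΔV over 18 h = 10.66 kt → 24 h equivalent = 10.66 × 24/18 ≈ 14.21 kt.
14 kt < 30 kt ⇒ not rapid intensification.

14 kt, no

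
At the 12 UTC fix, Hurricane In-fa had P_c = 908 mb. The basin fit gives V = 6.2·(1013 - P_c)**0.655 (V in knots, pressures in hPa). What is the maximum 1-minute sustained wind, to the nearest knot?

ΔP = 1013 − 908 = 105 mb.
105^0.655 ≈ 21.080.
V ≈ 6.2 × 21.080 ≈ 130.7 kt.

131 kt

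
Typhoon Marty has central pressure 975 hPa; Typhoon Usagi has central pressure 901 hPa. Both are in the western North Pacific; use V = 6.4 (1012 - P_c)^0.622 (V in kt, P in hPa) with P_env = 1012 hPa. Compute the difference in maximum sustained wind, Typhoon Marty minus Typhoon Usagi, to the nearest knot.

Typhoon Marty: ΔP = 37; V ≈ 6.4 × 37^0.622 ≈ 60.48 kt.
Typhoon Usagi: ΔP = 111; V ≈ 6.4 × 111^0.622 ≈ 119.78 kt.
Difference ≈ 60.48 − 119.78 = -59.30 → -59 kt.

-59 kt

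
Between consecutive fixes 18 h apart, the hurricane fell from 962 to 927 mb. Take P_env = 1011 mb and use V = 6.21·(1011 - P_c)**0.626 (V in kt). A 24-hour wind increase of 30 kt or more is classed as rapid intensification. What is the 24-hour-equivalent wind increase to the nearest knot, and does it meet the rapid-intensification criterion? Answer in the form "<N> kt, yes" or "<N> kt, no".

38 kt, yes

V₁: ΔP = 49, V ≈ 6.21 × 49^0.626 ≈ 70.98 kt.
V₂: ΔP = 84, V ≈ 6.21 × 84^0.626 ≈ 99.47 kt.
ΔV over 18 h = 28.49 kt → 24 h equivalent = 28.49 × 24/18 ≈ 37.99 kt.
38 kt ≥ 30 kt ⇒ rapid intensification.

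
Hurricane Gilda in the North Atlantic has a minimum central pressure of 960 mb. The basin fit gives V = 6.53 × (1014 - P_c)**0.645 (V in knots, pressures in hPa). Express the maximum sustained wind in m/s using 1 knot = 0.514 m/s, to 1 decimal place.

ΔP = 1014 − 960 = 54 mb.
V ≈ 6.53 × 54^0.645 = 6.53 × 13.104 ≈ 85.567 kt.
85.567 × 0.514 ≈ 43.98 m/s → 44.0 m/s.

44.0 m/s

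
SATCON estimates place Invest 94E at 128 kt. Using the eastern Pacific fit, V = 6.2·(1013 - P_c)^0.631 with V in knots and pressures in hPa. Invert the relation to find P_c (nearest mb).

892 mb

ΔP = (V / 6.2)^(1/0.631) = (128/6.2)^1.585.
128/6.2 = 20.645; 20.645^1.585 ≈ 121.26 mb.
P_c = 1013 − 121.26 = 891.74 ≈ 892 mb.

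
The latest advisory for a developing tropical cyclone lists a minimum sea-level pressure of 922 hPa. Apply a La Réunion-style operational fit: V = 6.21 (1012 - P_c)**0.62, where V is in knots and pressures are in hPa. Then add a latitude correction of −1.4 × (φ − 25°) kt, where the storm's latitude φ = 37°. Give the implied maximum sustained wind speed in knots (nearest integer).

ΔP = 1012 − 922 = 90 hPa.
90^0.62 ≈ 16.279.
V ≈ 6.21 × 16.279 ≈ 101.1 kt.
Latitude correction: −1.4 × (37 − 25) = -16.8 kt.
Corrected V ≈ 84.3 kt → 84 kt.

84 kt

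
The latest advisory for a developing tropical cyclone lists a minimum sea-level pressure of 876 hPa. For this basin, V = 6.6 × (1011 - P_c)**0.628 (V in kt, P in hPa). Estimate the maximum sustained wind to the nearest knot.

144 kt

ΔP = 1011 − 876 = 135 hPa.
135^0.628 ≈ 21.770.
V ≈ 6.6 × 21.770 ≈ 143.7 kt.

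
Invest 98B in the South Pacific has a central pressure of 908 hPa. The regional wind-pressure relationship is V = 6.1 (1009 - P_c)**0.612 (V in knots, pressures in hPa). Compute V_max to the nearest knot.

ΔP = 1009 − 908 = 101 hPa.
101^0.612 ≈ 16.852.
V ≈ 6.1 × 16.852 ≈ 102.8 kt.

103 kt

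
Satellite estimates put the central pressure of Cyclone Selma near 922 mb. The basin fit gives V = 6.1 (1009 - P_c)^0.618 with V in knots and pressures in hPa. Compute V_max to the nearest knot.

ΔP = 1009 − 922 = 87 mb.
87^0.618 ≈ 15.799.
V ≈ 6.1 × 15.799 ≈ 96.4 kt.

96 kt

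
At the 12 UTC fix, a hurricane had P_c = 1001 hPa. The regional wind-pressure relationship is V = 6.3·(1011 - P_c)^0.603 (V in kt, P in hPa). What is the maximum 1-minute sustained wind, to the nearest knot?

25 kt

ΔP = 1011 − 1001 = 10 hPa.
10^0.603 ≈ 4.009.
V ≈ 6.3 × 4.009 ≈ 25.3 kt.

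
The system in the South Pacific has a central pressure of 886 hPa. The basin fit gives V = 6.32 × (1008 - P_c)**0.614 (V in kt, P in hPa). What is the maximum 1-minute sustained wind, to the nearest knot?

ΔP = 1008 − 886 = 122 hPa.
122^0.614 ≈ 19.100.
V ≈ 6.32 × 19.100 ≈ 120.7 kt.

121 kt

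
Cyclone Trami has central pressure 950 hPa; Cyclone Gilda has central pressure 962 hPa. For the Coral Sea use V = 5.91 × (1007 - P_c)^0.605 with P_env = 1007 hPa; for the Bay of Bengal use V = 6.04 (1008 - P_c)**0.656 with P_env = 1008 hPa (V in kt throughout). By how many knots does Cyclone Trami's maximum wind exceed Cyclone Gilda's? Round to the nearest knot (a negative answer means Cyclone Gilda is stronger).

Cyclone Trami: ΔP = 57; V ≈ 5.91 × 57^0.605 ≈ 68.22 kt.
Cyclone Gilda: ΔP = 46; V ≈ 6.04 × 46^0.656 ≈ 74.44 kt.
Difference ≈ 68.22 − 74.44 = -6.22 → -6 kt.

-6 kt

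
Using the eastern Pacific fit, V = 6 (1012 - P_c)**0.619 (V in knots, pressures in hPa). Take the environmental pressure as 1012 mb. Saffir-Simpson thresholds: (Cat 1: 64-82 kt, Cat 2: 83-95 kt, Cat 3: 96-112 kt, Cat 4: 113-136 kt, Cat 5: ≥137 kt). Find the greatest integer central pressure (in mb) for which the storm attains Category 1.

966 mb

Category 1 begins at V = 64 kt.
Required ΔP = (64/6)^(1/0.619) = 10.667^1.616 ≈ 45.79 mb.
P_c ≤ 1012 − 45.79 = 966.21, so the highest integer P_c is 966 mb.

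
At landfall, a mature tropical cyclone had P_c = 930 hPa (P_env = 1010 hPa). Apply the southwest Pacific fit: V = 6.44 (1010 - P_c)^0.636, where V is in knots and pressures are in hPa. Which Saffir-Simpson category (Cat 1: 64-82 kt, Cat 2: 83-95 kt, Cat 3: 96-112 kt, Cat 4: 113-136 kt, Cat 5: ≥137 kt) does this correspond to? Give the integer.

ΔP = 1010 − 930 = 80 hPa.
V ≈ 6.44 × 80^0.636 = 6.44 × 16.23 ≈ 105 kt.
105 kt falls in the Category 3 band.

3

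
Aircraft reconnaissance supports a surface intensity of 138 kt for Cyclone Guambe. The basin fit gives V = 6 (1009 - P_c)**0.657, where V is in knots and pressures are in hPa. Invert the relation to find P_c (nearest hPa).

ΔP = (V / 6)^(1/0.657) = (138/6)^1.522.
138/6 = 23.000; 23.000^1.522 ≈ 118.21 hPa.
P_c = 1009 − 118.21 = 890.79 ≈ 891 hPa.

891 hPa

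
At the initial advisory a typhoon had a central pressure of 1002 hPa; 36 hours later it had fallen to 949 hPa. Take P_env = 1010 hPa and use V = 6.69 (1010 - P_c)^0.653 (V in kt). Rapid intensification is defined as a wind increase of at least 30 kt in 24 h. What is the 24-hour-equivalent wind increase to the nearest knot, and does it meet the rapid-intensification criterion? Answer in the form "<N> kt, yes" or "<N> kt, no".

V₁: ΔP = 8, V ≈ 6.69 × 8^0.653 ≈ 26.01 kt.
V₂: ΔP = 61, V ≈ 6.69 × 61^0.653 ≈ 98.00 kt.
ΔV over 36 h = 71.99 kt → 24 h equivalent = 71.99 × 24/36 ≈ 47.99 kt.
48 kt ≥ 30 kt ⇒ rapid intensification.

48 kt, yes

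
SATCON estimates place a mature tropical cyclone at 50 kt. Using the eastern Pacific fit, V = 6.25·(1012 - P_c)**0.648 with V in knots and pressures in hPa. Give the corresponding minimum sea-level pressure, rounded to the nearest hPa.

987 hPa

ΔP = (V / 6.25)^(1/0.648) = (50/6.25)^1.543.
50/6.25 = 8.000; 8.000^1.543 ≈ 24.75 hPa.
P_c = 1012 − 24.75 = 987.25 ≈ 987 hPa.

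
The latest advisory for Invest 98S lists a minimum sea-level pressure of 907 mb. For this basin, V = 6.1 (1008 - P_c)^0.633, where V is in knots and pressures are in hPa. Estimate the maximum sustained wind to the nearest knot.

ΔP = 1008 − 907 = 101 mb.
101^0.633 ≈ 18.567.
V ≈ 6.1 × 18.567 ≈ 113.3 kt.

113 kt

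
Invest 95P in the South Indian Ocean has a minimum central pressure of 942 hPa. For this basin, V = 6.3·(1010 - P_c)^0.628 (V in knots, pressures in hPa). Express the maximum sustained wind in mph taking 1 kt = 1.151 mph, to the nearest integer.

103 mph

ΔP = 1010 − 942 = 68 hPa.
V ≈ 6.3 × 68^0.628 = 6.3 × 14.152 ≈ 89.157 kt.
89.157 × 1.151 ≈ 102.62 mph → 103 mph.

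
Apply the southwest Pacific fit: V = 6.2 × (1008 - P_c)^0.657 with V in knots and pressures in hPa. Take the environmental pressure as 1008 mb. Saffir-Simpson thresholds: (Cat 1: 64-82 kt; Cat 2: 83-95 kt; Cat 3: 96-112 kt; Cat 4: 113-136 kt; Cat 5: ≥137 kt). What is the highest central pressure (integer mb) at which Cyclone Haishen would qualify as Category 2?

Category 2 begins at V = 83 kt.
Required ΔP = (83/6.2)^(1/0.657) = 13.387^1.522 ≈ 51.87 mb.
P_c ≤ 1008 − 51.87 = 956.13, so the highest integer P_c is 956 mb.

956 mb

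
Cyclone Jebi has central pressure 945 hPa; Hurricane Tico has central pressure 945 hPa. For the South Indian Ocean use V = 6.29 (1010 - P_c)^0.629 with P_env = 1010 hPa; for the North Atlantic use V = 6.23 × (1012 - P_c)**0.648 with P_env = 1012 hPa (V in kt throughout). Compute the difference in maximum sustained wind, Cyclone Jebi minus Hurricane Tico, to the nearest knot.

-8 kt

Cyclone Jebi: ΔP = 65; V ≈ 6.29 × 65^0.629 ≈ 86.89 kt.
Hurricane Tico: ΔP = 67; V ≈ 6.23 × 67^0.648 ≈ 95.01 kt.
Difference ≈ 86.89 − 95.01 = -8.12 → -8 kt.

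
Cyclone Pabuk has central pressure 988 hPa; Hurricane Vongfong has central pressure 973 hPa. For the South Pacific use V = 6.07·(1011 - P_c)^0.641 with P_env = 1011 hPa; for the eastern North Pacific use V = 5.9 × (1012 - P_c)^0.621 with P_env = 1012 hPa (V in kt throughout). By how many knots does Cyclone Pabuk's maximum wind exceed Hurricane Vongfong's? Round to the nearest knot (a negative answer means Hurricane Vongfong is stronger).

-12 kt

Cyclone Pabuk: ΔP = 23; V ≈ 6.07 × 23^0.641 ≈ 45.30 kt.
Hurricane Vongfong: ΔP = 39; V ≈ 5.9 × 39^0.621 ≈ 57.40 kt.
Difference ≈ 45.30 − 57.40 = -12.10 → -12 kt.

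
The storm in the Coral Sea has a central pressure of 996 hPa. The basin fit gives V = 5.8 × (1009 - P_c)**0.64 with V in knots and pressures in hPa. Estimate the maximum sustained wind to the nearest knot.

30 kt

ΔP = 1009 − 996 = 13 hPa.
13^0.64 ≈ 5.163.
V ≈ 5.8 × 5.163 ≈ 29.9 kt.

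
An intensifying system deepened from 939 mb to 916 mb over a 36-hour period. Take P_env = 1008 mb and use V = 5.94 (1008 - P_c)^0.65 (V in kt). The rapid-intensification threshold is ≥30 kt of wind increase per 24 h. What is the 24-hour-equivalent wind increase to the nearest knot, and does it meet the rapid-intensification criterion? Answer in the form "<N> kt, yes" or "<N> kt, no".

13 kt, no

V₁: ΔP = 69, V ≈ 5.94 × 69^0.65 ≈ 93.12 kt.
V₂: ΔP = 92, V ≈ 5.94 × 92^0.65 ≈ 112.27 kt.
ΔV over 36 h = 19.15 kt → 24 h equivalent = 19.15 × 24/36 ≈ 12.77 kt.
13 kt < 30 kt ⇒ not rapid intensification.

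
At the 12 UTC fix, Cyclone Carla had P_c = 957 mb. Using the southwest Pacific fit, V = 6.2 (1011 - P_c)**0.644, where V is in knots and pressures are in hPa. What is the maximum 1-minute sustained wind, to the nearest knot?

81 kt

ΔP = 1011 − 957 = 54 mb.
54^0.644 ≈ 13.052.
V ≈ 6.2 × 13.052 ≈ 80.9 kt.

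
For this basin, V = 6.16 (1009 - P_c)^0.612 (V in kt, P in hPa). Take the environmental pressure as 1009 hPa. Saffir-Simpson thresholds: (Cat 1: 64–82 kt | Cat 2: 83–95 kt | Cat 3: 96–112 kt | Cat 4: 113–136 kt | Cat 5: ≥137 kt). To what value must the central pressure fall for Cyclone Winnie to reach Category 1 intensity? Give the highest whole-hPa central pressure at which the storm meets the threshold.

963 hPa

Category 1 begins at V = 64 kt.
Required ΔP = (64/6.16)^(1/0.612) = 10.390^1.634 ≈ 45.83 hPa.
P_c ≤ 1009 − 45.83 = 963.17, so the highest integer P_c is 963 hPa.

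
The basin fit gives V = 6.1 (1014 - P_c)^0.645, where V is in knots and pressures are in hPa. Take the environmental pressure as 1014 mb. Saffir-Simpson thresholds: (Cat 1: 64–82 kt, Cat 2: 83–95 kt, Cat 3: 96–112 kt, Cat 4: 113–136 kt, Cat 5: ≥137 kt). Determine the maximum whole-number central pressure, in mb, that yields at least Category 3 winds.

Category 3 begins at V = 96 kt.
Required ΔP = (96/6.1)^(1/0.645) = 15.738^1.550 ≈ 71.73 mb.
P_c ≤ 1014 − 71.73 = 942.27, so the highest integer P_c is 942 mb.

942 mb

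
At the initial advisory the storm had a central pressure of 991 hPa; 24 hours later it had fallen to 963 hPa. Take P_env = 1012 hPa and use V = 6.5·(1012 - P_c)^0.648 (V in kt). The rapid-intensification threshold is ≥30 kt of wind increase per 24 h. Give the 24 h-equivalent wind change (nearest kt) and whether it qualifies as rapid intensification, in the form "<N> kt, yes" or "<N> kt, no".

V₁: ΔP = 21, V ≈ 6.5 × 21^0.648 ≈ 46.74 kt.
V₂: ΔP = 49, V ≈ 6.5 × 49^0.648 ≈ 80.94 kt.
ΔV over 24 h = 34.20 kt → 24 h equivalent = 34.20 × 24/24 ≈ 34.20 kt.
34 kt ≥ 30 kt ⇒ rapid intensification.

34 kt, yes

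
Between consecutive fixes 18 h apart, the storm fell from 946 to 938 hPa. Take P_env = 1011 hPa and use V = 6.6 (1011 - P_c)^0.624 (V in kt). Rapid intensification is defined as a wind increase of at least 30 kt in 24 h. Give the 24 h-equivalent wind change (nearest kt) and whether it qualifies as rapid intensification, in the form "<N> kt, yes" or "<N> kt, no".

V₁: ΔP = 65, V ≈ 6.6 × 65^0.624 ≈ 89.29 kt.
V₂: ΔP = 73, V ≈ 6.6 × 73^0.624 ≈ 96.00 kt.
ΔV over 18 h = 6.71 kt → 24 h equivalent = 6.71 × 24/18 ≈ 8.95 kt.
9 kt < 30 kt ⇒ not rapid intensification.

9 kt, no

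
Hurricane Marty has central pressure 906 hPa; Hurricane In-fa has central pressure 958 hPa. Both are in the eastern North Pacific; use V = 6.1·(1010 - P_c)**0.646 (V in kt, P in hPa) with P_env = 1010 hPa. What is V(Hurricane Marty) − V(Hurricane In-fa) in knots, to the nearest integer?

44 kt

Hurricane Marty: ΔP = 104; V ≈ 6.1 × 104^0.646 ≈ 122.56 kt.
Hurricane In-fa: ΔP = 52; V ≈ 6.1 × 52^0.646 ≈ 78.32 kt.
Difference ≈ 122.56 − 78.32 = 44.24 → 44 kt.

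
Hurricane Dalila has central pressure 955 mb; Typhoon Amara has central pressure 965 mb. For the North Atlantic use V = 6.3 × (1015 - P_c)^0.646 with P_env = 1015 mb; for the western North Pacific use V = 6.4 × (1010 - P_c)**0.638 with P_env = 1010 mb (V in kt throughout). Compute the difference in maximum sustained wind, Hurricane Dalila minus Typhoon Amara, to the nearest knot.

Hurricane Dalila: ΔP = 60; V ≈ 6.3 × 60^0.646 ≈ 88.72 kt.
Typhoon Amara: ΔP = 45; V ≈ 6.4 × 45^0.638 ≈ 72.60 kt.
Difference ≈ 88.72 − 72.60 = 16.12 → 16 kt.

16 kt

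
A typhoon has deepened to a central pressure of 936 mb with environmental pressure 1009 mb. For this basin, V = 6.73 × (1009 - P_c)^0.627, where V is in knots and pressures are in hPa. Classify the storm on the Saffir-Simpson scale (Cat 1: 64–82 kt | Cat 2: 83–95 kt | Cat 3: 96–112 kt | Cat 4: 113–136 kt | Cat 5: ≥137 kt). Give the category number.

ΔP = 1009 − 936 = 73 mb.
V ≈ 6.73 × 73^0.627 = 6.73 × 14.73 ≈ 99 kt.
99 kt falls in the Category 3 band.

3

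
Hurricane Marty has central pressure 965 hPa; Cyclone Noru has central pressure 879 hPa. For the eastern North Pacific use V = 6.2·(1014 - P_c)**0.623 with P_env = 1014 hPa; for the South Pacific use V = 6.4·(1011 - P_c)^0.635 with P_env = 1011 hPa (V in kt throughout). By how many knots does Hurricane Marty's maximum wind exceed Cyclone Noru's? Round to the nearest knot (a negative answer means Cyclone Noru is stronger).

-72 kt

Hurricane Marty: ΔP = 49; V ≈ 6.2 × 49^0.623 ≈ 70.05 kt.
Cyclone Noru: ΔP = 132; V ≈ 6.4 × 132^0.635 ≈ 142.15 kt.
Difference ≈ 70.05 − 142.15 = -72.10 → -72 kt.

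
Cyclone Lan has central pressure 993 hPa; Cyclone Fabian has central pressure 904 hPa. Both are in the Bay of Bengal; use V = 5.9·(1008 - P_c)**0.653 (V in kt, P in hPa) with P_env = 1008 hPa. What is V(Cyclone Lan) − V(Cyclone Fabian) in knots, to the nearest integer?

Cyclone Lan: ΔP = 15; V ≈ 5.9 × 15^0.653 ≈ 34.58 kt.
Cyclone Fabian: ΔP = 104; V ≈ 5.9 × 104^0.653 ≈ 122.45 kt.
Difference ≈ 34.58 − 122.45 = -87.87 → -88 kt.

-88 kt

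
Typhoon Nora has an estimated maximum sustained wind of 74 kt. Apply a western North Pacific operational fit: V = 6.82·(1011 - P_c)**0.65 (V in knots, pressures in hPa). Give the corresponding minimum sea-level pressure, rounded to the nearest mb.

ΔP = (V / 6.82)^(1/0.65) = (74/6.82)^1.538.
74/6.82 = 10.850; 10.850^1.538 ≈ 39.17 mb.
P_c = 1011 − 39.17 = 971.83 ≈ 972 mb.

972 mb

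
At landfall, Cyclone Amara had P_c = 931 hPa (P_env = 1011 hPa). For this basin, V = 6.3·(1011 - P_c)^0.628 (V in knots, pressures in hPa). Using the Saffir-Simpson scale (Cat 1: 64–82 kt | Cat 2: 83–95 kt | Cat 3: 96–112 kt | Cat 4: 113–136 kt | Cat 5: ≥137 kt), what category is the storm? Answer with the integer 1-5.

3

ΔP = 1011 − 931 = 80 hPa.
V ≈ 6.3 × 80^0.628 = 6.3 × 15.67 ≈ 99 kt.
99 kt falls in the Category 3 band.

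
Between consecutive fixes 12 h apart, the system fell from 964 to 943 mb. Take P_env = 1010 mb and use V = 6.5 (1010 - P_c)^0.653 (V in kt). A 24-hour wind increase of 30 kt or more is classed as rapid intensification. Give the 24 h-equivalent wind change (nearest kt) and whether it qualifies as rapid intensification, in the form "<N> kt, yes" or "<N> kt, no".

V₁: ΔP = 46, V ≈ 6.5 × 46^0.653 ≈ 79.19 kt.
V₂: ΔP = 67, V ≈ 6.5 × 67^0.653 ≈ 101.24 kt.
ΔV over 12 h = 22.05 kt → 24 h equivalent = 22.05 × 24/12 ≈ 44.10 kt.
44 kt ≥ 30 kt ⇒ rapid intensification.

44 kt, yes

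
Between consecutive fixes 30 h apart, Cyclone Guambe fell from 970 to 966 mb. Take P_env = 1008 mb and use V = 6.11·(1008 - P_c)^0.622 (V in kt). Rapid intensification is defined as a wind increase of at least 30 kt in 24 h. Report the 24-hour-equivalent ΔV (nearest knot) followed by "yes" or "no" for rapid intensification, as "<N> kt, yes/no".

V₁: ΔP = 38, V ≈ 6.11 × 38^0.622 ≈ 58.70 kt.
V₂: ΔP = 42, V ≈ 6.11 × 42^0.622 ≈ 62.47 kt.
ΔV over 30 h = 3.77 kt → 24 h equivalent = 3.77 × 24/30 ≈ 3.02 kt.
3 kt < 30 kt ⇒ not rapid intensification.

3 kt, no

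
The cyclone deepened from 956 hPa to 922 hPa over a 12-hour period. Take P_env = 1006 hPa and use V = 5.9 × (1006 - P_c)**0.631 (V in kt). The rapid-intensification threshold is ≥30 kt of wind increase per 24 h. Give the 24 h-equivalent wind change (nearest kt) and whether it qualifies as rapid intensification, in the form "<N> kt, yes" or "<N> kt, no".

V₁: ΔP = 50, V ≈ 5.9 × 50^0.631 ≈ 69.65 kt.
V₂: ΔP = 84, V ≈ 5.9 × 84^0.631 ≈ 96.62 kt.
ΔV over 12 h = 26.97 kt → 24 h equivalent = 26.97 × 24/12 ≈ 53.94 kt.
54 kt ≥ 30 kt ⇒ rapid intensification.

54 kt, yes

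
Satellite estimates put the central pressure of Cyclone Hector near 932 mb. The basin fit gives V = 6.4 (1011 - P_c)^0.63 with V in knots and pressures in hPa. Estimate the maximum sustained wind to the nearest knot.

ΔP = 1011 − 932 = 79 mb.
79^0.63 ≈ 15.686.
V ≈ 6.4 × 15.686 ≈ 100.4 kt.

100 kt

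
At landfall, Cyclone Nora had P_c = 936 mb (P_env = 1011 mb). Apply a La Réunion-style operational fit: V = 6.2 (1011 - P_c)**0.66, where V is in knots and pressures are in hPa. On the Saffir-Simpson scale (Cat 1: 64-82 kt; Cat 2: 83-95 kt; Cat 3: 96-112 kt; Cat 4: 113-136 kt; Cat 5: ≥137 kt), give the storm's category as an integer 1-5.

ΔP = 1011 − 936 = 75 mb.
V ≈ 6.2 × 75^0.66 = 6.2 × 17.28 ≈ 107 kt.
107 kt falls in the Category 3 band.

3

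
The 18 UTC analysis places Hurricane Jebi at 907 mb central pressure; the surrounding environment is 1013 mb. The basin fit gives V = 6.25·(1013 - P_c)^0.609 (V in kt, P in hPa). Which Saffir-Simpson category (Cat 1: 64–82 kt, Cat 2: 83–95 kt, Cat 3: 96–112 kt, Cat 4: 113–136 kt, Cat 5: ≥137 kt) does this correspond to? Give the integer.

3

ΔP = 1013 − 907 = 106 mb.
V ≈ 6.25 × 106^0.609 = 6.25 × 17.12 ≈ 107 kt.
107 kt falls in the Category 3 band.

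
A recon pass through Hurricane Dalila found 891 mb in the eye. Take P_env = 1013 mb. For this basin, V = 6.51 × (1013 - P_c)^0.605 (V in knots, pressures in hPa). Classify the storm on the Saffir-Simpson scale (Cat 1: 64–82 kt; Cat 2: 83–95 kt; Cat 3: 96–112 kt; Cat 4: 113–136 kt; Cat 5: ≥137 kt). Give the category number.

4

ΔP = 1013 − 891 = 122 mb.
V ≈ 6.51 × 122^0.605 = 6.51 × 18.29 ≈ 119 kt.
119 kt falls in the Category 4 band.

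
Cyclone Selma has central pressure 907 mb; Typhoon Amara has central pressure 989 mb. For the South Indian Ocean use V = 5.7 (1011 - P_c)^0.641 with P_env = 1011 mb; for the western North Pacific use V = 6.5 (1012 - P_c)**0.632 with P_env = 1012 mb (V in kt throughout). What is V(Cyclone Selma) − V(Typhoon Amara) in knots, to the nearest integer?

65 kt

Cyclone Selma: ΔP = 104; V ≈ 5.7 × 104^0.641 ≈ 111.89 kt.
Typhoon Amara: ΔP = 23; V ≈ 6.5 × 23^0.632 ≈ 47.15 kt.
Difference ≈ 111.89 − 47.15 = 64.74 → 65 kt.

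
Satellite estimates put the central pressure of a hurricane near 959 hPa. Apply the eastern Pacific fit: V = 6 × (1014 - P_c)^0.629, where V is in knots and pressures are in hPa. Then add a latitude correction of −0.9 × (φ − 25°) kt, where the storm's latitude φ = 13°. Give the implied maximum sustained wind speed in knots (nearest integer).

ΔP = 1014 − 959 = 55 hPa.
55^0.629 ≈ 12.436.
V ≈ 6 × 12.436 ≈ 74.6 kt.
Latitude correction: −0.9 × (13 − 25) = 10.8 kt.
Corrected V ≈ 85.4 kt → 85 kt.

85 kt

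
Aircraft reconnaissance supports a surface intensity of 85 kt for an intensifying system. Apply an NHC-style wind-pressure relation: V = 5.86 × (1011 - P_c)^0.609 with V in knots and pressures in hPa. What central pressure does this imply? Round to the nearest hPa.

930 hPa

ΔP = (V / 5.86)^(1/0.609) = (85/5.86)^1.642.
85/5.86 = 14.505; 14.505^1.642 ≈ 80.77 hPa.
P_c = 1011 − 80.77 = 930.23 ≈ 930 hPa.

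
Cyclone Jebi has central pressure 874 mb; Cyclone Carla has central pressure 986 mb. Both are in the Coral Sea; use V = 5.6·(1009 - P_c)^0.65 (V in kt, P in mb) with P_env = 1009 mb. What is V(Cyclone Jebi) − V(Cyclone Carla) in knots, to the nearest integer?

Cyclone Jebi: ΔP = 135; V ≈ 5.6 × 135^0.65 ≈ 135.80 kt.
Cyclone Carla: ΔP = 23; V ≈ 5.6 × 23^0.65 ≈ 42.98 kt.
Difference ≈ 135.80 − 42.98 = 92.82 → 93 kt.

93 kt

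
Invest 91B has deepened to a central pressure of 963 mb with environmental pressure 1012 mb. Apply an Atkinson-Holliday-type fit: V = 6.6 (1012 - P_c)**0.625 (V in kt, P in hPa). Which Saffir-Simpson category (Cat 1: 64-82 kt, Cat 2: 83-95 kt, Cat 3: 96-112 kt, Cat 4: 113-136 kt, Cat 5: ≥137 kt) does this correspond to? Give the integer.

1

ΔP = 1012 − 963 = 49 mb.
V ≈ 6.6 × 49^0.625 = 6.6 × 11.39 ≈ 75 kt.
75 kt falls in the Category 1 band.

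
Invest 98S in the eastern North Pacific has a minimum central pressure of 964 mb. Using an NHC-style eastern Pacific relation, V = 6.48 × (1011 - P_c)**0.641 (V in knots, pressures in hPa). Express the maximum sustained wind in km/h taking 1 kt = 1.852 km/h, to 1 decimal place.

141.6 km/h

ΔP = 1011 − 964 = 47 mb.
V ≈ 6.48 × 47^0.641 = 6.48 × 11.798 ≈ 76.452 kt.
76.452 × 1.852 ≈ 141.59 km/h → 141.6 km/h.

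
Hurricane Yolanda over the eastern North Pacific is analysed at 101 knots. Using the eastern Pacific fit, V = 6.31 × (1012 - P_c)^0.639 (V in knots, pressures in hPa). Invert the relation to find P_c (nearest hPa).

935 hPa

ΔP = (V / 6.31)^(1/0.639) = (101/6.31)^1.565.
101/6.31 = 16.006; 16.006^1.565 ≈ 76.67 hPa.
P_c = 1012 − 76.67 = 935.33 ≈ 935 hPa.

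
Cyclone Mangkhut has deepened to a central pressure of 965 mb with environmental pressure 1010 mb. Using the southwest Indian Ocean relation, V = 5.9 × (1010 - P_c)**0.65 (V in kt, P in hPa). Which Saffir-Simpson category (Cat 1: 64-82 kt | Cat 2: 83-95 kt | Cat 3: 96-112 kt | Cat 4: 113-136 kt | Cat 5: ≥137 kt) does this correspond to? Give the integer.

ΔP = 1010 − 965 = 45 mb.
V ≈ 5.9 × 45^0.65 = 5.9 × 11.87 ≈ 70 kt.
70 kt falls in the Category 1 band.

1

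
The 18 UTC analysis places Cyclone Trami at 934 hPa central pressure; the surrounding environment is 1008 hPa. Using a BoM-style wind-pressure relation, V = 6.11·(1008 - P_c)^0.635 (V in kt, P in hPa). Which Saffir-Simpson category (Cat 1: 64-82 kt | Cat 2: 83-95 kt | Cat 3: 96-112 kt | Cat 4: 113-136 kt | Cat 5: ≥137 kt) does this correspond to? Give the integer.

2

ΔP = 1008 − 934 = 74 hPa.
V ≈ 6.11 × 74^0.635 = 6.11 × 15.38 ≈ 94 kt.
94 kt falls in the Category 2 band.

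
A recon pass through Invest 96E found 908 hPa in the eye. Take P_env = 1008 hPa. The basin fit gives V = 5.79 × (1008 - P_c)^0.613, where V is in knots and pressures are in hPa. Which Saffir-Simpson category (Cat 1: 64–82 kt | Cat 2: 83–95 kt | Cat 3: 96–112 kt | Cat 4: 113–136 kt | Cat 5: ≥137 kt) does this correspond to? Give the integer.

ΔP = 1008 − 908 = 100 hPa.
V ≈ 5.79 × 100^0.613 = 5.79 × 16.83 ≈ 97 kt.
97 kt falls in the Category 3 band.

3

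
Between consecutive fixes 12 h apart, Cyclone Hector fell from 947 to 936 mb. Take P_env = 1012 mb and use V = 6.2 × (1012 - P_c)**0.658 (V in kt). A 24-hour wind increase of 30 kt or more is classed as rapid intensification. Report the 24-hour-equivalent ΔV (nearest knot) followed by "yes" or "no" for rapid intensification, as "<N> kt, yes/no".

21 kt, no

V₁: ΔP = 65, V ≈ 6.2 × 65^0.658 ≈ 96.67 kt.
V₂: ΔP = 76, V ≈ 6.2 × 76^0.658 ≈ 107.14 kt.
ΔV over 12 h = 10.47 kt → 24 h equivalent = 10.47 × 24/12 ≈ 20.94 kt.
21 kt < 30 kt ⇒ not rapid intensification.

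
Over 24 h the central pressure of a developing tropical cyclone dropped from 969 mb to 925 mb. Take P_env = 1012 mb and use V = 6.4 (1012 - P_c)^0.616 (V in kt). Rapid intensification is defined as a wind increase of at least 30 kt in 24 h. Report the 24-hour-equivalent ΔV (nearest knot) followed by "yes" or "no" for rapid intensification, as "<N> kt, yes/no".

35 kt, yes

V₁: ΔP = 43, V ≈ 6.4 × 43^0.616 ≈ 64.92 kt.
V₂: ΔP = 87, V ≈ 6.4 × 87^0.616 ≈ 100.21 kt.
ΔV over 24 h = 35.29 kt → 24 h equivalent = 35.29 × 24/24 ≈ 35.29 kt.
35 kt ≥ 30 kt ⇒ rapid intensification.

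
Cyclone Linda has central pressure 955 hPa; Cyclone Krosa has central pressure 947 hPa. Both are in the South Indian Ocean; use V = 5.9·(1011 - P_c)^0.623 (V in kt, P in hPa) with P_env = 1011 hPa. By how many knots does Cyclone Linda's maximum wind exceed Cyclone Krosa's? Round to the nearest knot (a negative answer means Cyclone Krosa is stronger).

-6 kt

Cyclone Linda: ΔP = 56; V ≈ 5.9 × 56^0.623 ≈ 72.44 kt.
Cyclone Krosa: ΔP = 64; V ≈ 5.9 × 64^0.623 ≈ 78.72 kt.
Difference ≈ 72.44 − 78.72 = -6.28 → -6 kt.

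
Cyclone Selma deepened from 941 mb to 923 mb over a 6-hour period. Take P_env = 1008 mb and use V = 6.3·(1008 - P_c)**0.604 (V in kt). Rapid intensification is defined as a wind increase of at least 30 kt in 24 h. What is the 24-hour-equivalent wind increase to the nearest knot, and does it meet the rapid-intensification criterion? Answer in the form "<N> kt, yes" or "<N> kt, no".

V₁: ΔP = 67, V ≈ 6.3 × 67^0.604 ≈ 79.85 kt.
V₂: ΔP = 85, V ≈ 6.3 × 85^0.604 ≈ 92.20 kt.
ΔV over 6 h = 12.35 kt → 24 h equivalent = 12.35 × 24/6 ≈ 49.40 kt.
49 kt ≥ 30 kt ⇒ rapid intensification.

49 kt, yes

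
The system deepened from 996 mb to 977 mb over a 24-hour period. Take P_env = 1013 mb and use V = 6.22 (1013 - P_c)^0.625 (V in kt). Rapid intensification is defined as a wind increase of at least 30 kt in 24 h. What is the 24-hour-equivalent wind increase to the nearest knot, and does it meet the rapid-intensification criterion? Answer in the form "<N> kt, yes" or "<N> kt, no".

V₁: ΔP = 17, V ≈ 6.22 × 17^0.625 ≈ 36.54 kt.
V₂: ΔP = 36, V ≈ 6.22 × 36^0.625 ≈ 58.41 kt.
ΔV over 24 h = 21.87 kt → 24 h equivalent = 21.87 × 24/24 ≈ 21.87 kt.
22 kt < 30 kt ⇒ not rapid intensification.

22 kt, no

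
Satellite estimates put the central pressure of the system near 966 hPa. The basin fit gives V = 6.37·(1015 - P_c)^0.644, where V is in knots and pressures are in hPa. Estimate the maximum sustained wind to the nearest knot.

ΔP = 1015 − 966 = 49 hPa.
49^0.644 ≈ 12.260.
V ≈ 6.37 × 12.260 ≈ 78.1 kt.

78 kt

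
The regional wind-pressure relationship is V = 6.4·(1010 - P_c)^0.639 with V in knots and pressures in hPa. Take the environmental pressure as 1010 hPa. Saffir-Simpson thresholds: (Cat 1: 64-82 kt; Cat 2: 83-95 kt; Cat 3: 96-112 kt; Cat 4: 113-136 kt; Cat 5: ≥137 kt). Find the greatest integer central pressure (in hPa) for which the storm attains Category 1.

973 hPa

Category 1 begins at V = 64 kt.
Required ΔP = (64/6.4)^(1/0.639) = 10.000^1.565 ≈ 36.72 hPa.
P_c ≤ 1010 − 36.72 = 973.28, so the highest integer P_c is 973 hPa.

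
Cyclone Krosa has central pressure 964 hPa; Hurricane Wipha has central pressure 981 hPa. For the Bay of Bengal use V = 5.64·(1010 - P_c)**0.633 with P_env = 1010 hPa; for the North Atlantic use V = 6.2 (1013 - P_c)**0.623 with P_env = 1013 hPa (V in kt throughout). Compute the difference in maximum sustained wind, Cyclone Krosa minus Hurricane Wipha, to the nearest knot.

Cyclone Krosa: ΔP = 46; V ≈ 5.64 × 46^0.633 ≈ 63.65 kt.
Hurricane Wipha: ΔP = 32; V ≈ 6.2 × 32^0.623 ≈ 53.72 kt.
Difference ≈ 63.65 − 53.72 = 9.93 → 10 kt.

10 kt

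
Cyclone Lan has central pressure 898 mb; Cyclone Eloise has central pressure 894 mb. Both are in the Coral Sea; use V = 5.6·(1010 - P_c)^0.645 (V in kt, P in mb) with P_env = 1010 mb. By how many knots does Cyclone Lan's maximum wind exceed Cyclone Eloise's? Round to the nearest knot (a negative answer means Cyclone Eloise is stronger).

-3 kt

Cyclone Lan: ΔP = 112; V ≈ 5.6 × 112^0.645 ≈ 117.47 kt.
Cyclone Eloise: ΔP = 116; V ≈ 5.6 × 116^0.645 ≈ 120.16 kt.
Difference ≈ 117.47 − 120.16 = -2.69 → -3 kt.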